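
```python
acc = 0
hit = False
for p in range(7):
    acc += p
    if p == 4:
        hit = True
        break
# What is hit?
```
Trace:
  acc=0
  acc=0, hit=False
  acc=0, hit=False, p=0
  acc=1, hit=False, p=1
  acc=3, hit=False, p=2
  acc=6, hit=False, p=3
  acc=10, hit=True, p=4

Final answer: True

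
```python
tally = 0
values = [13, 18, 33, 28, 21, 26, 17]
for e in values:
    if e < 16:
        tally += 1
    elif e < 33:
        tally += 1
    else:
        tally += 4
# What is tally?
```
Trace:
  tally=0
  tally=1, e=13
  tally=2, e=18
  tally=6, e=33
  tally=7, e=28
  tally=8, e=21
  tally=9, e=26
  tally=10, e=17

Final answer: 10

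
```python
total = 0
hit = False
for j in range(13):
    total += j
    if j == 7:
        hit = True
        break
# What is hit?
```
Trace:
  total=0
  total=0, hit=False
  total=0, hit=False, j=0
  total=1, hit=False, j=1
  total=3, hit=False, j=2
  total=6, hit=False, j=3
  total=10, hit=False, j=4
  total=15, hit=False, j=5
  total=21, hit=False, j=6
  total=28, hit=True, j=7

Final answer: True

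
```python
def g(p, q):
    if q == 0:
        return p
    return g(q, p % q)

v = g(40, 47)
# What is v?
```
Call trace:
g(p=40, q=47)
  g(p=47, q=40)
    g(p=40, q=7)
      g(p=7, q=5)
        g(p=5, q=2)
          g(p=2, q=1)
            g(p=1, q=0)
            -> return 1
          -> return 1
        -> return 1
      -> return 1
    -> return 1
  -> return 1
-> return 1

Final answer: 1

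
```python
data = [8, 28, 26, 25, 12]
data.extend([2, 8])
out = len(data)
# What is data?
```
Trace:
  data=[8, 28, 26, 25, 12]
  data=[8, 28, 26, 25, 12, 2, 8]
  data=[8, 28, 26, 25, 12, 2, 8], out=7

Final answer: [8, 28, 26, 25, 12, 2, 8]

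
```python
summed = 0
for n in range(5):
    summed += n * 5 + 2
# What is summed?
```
Trace:
  summed=0
  summed=2, n=0
  summed=9, n=1
  summed=21, n=2
  summed=38, n=3
  summed=60, n=4

Final answer: 60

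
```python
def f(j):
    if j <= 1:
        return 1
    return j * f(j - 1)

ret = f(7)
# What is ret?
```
Call trace:
f(j=7)
  f(j=6)
    f(j=5)
      f(j=4)
        f(j=3)
          f(j=2)
            f(j=1)
            -> return 1
          -> return 2
        -> return 6
      -> return 24
    -> return 120
  -> return 720
-> return 5040

Final answer: 5040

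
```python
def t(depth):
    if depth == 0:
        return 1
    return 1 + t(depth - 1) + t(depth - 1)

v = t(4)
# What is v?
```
Call trace (a repeated sub-call is expanded the first time; later identical calls just restate its return value):
t(depth=4)
  t(depth=3)
    t(depth=2)
      t(depth=1)
        t(depth=0)
        -> return 1
        t(depth=0)
        -> return 1
      -> return 3
      t(depth=1) -> return 3  (same call as traced above)
    -> return 7
    t(depth=2) -> return 7  (same call as traced above)
  -> return 15
  t(depth=3) -> return 15  (same call as traced above)
-> return 31

Final answer: 31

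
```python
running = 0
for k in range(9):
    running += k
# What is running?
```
Trace:
  running=0
  running=0, k=0
  running=1, k=1
  running=3, k=2
  running=6, k=3
  running=10, k=4
  running=15, k=5
  running=21, k=6
  running=28, k=7
  running=36, k=8

Final answer: 36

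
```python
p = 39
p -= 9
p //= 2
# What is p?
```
Trace:
  p=39
  p=30
  p=15

Final answer: 15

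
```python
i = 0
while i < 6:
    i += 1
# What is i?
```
Trace:
  i=0
  i=1
  i=2
  i=3
  i=4
  i=5
  i=6

Final answer: 6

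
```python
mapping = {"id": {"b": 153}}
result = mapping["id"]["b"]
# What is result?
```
Trace:
  mapping={'id': {'b': 153}}
  mapping={'id': {'b': 153}}, result=153

Final answer: 153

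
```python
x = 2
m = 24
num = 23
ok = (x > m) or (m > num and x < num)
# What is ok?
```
Trace:
  x=2
  x=2, m=24
  x=2, m=24, num=23
  x=2, m=24, num=23, ok=True

Final answer: True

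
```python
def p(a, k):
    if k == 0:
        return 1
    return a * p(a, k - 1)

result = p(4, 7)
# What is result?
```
Call trace:
p(a=4, k=7)
  p(a=4, k=6)
    p(a=4, k=5)
      p(a=4, k=4)
        p(a=4, k=3)
          p(a=4, k=2)
            p(a=4, k=1)
              p(a=4, k=0)
              -> return 1
            -> return 4
          -> return 16
        -> return 64
      -> return 256
    -> return 1024
  -> return 4096
-> return 16384

Final answer: 16384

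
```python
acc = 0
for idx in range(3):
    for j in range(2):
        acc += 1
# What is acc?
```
Trace:
  acc=0
  acc=1, idx=0, j=0
  acc=2, idx=0, j=1
  acc=3, idx=1, j=0
  acc=4, idx=1, j=1
  acc=5, idx=2, j=0
  acc=6, idx=2, j=1

Final answer: 6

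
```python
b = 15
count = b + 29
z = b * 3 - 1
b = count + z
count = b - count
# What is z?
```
Trace:
  b=15
  b=15, count=44
  b=15, count=44, z=44
  b=88, count=44, z=44
  b=88, count=44, z=44

Final answer: 44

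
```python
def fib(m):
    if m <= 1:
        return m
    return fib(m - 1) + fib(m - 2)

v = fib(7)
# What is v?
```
Call trace (a repeated sub-call is expanded the first time; later identical calls just restate its return value):
fib(m=7)
  fib(m=6)
    fib(m=5)
      fib(m=4)
        fib(m=3)
          fib(m=2)
            fib(m=1)
            -> return 1
            fib(m=0)
            -> return 0
          -> return 1
          fib(m=1)
          -> return 1
        -> return 2
        fib(m=2) -> return 1  (same call as traced above)
      -> return 3
      fib(m=3) -> return 2  (same call as traced above)
    -> return 5
    fib(m=4) -> return 3  (same call as traced above)
  -> return 8
  fib(m=5) -> return 5  (same call as traced above)
-> return 13

Final answer: 13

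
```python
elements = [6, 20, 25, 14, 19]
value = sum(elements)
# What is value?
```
Trace:
  elements=[6, 20, 25, 14, 19]
  elements=[6, 20, 25, 14, 19], value=84

Final answer: 84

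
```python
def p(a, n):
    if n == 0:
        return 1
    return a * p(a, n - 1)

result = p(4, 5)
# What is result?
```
Call trace:
p(a=4, n=5)
  p(a=4, n=4)
    p(a=4, n=3)
      p(a=4, n=2)
        p(a=4, n=1)
          p(a=4, n=0)
          -> return 1
        -> return 4
      -> return 16
    -> return 64
  -> return 256
-> return 1024

Final answer: 1024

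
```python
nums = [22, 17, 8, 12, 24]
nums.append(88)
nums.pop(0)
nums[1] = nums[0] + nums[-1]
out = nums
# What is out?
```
Trace:
  nums=[22, 17, 8, 12, 24]
  nums=[22, 17, 8, 12, 24, 88]
  nums=[17, 8, 12, 24, 88]
  nums=[17, 105, 12, 24, 88]
  nums=[17, 105, 12, 24, 88], out=[17, 105, 12, 24, 88]

Final answer: [17, 105, 12, 24, 88]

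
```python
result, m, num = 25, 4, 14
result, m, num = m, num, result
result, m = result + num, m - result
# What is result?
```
Trace:
  result=25, m=4, num=14
  result=4, m=14, num=25
  result=29, m=10, num=25

Final answer: 29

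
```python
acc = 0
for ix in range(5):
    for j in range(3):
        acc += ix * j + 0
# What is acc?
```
Trace:
  acc=0
  acc=0, ix=0, j=0
  acc=0, ix=0, j=1
  acc=0, ix=0, j=2
  acc=0, ix=1, j=0
  acc=1, ix=1, j=1
  acc=3, ix=1, j=2
  acc=3, ix=2, j=0
  acc=5, ix=2, j=1
  acc=9, ix=2, j=2
  acc=9, ix=3, j=0
  acc=12, ix=3, j=1
  acc=18, ix=3, j=2
  acc=18, ix=4, j=0
  acc=22, ix=4, j=1
  acc=30, ix=4, j=2

Final answer: 30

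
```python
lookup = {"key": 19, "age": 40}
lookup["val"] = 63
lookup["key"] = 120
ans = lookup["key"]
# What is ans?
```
Trace:
  lookup={'key': 19, 'age': 40}
  lookup={'key': 19, 'age': 40, 'val': 63}
  lookup={'key': 120, 'age': 40, 'val': 63}
  lookup={'key': 120, 'age': 40, 'val': 63}, ans=120

Final answer: 120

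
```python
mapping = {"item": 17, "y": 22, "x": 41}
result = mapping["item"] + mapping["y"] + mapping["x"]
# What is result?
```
Trace:
  mapping={'item': 17, 'y': 22, 'x': 41}
  mapping={'item': 17, 'y': 22, 'x': 41}, result=80

Final answer: 80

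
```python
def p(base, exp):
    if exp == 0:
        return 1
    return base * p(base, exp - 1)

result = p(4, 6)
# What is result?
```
Call trace:
p(base=4, exp=6)
  p(base=4, exp=5)
    p(base=4, exp=4)
      p(base=4, exp=3)
        p(base=4, exp=2)
          p(base=4, exp=1)
            p(base=4, exp=0)
            -> return 1
          -> return 4
        -> return 16
      -> return 64
    -> return 256
  -> return 1024
-> return 4096

Final answer: 4096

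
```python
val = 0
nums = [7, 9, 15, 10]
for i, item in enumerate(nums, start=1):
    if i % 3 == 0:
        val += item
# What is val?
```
Trace:
  val=0
  val=0, i=1, item=7
  val=0, i=2, item=9
  val=15, i=3, item=15
  val=15, i=4, item=10

Final answer: 15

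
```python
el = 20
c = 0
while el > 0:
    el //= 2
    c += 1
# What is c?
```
Trace:
  el=20
  el=20, c=0
  el=10, c=1
  el=5, c=2
  el=2, c=3
  el=1, c=4
  el=0, c=5

Final answer: 5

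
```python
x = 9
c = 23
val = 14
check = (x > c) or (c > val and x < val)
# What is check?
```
Trace:
  x=9
  x=9, c=23
  x=9, c=23, val=14
  x=9, c=23, val=14, check=True

Final answer: True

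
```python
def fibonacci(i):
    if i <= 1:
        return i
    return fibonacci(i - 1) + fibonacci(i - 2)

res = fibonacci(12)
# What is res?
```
Call trace (a repeated sub-call is expanded the first time; later identical calls just restate its return value):
fibonacci(i=12)
  fibonacci(i=11)
    fibonacci(i=10)
      fibonacci(i=9)
        fibonacci(i=8)
          fibonacci(i=7)
            fibonacci(i=6)
              fibonacci(i=5)
                fibonacci(i=4)
                  fibonacci(i=3)
                    fibonacci(i=2)
                      fibonacci(i=1)
                      -> return 1
                      fibonacci(i=0)
                      -> return 0
                    -> return 1
                    fibonacci(i=1)
                    -> return 1
                  -> return 2
                  fibonacci(i=2) -> return 1  (same call as traced above)
                -> return 3
                fibonacci(i=3) -> return 2  (same call as traced above)
              -> return 5
              fibonacci(i=4) -> return 3  (same call as traced above)
            -> return 8
            fibonacci(i=5) -> return 5  (same call as traced above)
          -> return 13
          fibonacci(i=6) -> return 8  (same call as traced above)
        -> return 21
        fibonacci(i=7) -> return 13  (same call as traced above)
      -> return 34
      fibonacci(i=8) -> return 21  (same call as traced above)
    -> return 55
    fibonacci(i=9) -> return 34  (same call as traced above)
  -> return 89
  fibonacci(i=10) -> return 55  (same call as traced above)
-> return 144

Final answer: 144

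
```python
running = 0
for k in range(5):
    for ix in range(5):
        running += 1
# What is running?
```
Trace:
  running=0
  running=1, k=0, ix=0
  running=2, k=0, ix=1
  running=3, k=0, ix=2
  running=4, k=0, ix=3
  running=5, k=0, ix=4
  running=6, k=1, ix=0
  running=7, k=1, ix=1
  running=8, k=1, ix=2
  running=9, k=1, ix=3
  running=10, k=1, ix=4
  running=11, k=2, ix=0
  running=12, k=2, ix=1
  running=13, k=2, ix=2
  running=14, k=2, ix=3
  running=15, k=2, ix=4
  running=16, k=3, ix=0
  running=17, k=3, ix=1
  running=18, k=3, ix=2
  running=19, k=3, ix=3
  running=20, k=3, ix=4
  running=21, k=4, ix=0
  running=22, k=4, ix=1
  running=23, k=4, ix=2
  running=24, k=4, ix=3
  running=25, k=4, ix=4

Final answer: 25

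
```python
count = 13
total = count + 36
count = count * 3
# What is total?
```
Trace:
  count=13
  count=13, total=49
  count=39, total=49

Final answer: 49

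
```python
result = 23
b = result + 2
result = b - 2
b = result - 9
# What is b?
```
Trace:
  result=23
  result=23, b=25
  result=23, b=25
  result=23, b=14

Final answer: 14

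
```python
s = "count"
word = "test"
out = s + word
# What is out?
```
Trace:
  s='count'
  s='count', word='test'
  s='count', word='test', out='counttest'

Final answer: 'counttest'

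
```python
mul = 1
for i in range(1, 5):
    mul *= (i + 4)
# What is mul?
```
Trace:
  mul=1
  mul=5, i=1
  mul=30, i=2
  mul=210, i=3
  mul=1680, i=4

Final answer: 1680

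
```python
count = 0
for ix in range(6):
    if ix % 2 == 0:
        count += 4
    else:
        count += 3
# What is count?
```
Trace:
  count=0
  count=4, ix=0
  count=7, ix=1
  count=11, ix=2
  count=14, ix=3
  count=18, ix=4
  count=21, ix=5

Final answer: 21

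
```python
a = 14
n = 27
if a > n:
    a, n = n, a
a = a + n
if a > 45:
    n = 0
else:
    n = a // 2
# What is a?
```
Trace:
  a=14
  a=14, n=27
  a=14, n=27
  a=41, n=27
  a=41, n=20

Final answer: 41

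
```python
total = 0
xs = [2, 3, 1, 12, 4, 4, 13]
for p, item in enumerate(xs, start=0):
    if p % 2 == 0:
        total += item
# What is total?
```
Trace:
  total=0
  total=2, p=0, item=2
  total=2, p=1, item=3
  total=3, p=2, item=1
  total=3, p=3, item=12
  total=7, p=4, item=4
  total=7, p=5, item=4
  total=20, p=6, item=13

Final answer: 20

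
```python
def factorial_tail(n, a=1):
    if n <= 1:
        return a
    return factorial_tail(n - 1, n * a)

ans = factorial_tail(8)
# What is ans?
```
Call trace:
factorial_tail(n=8, a=1)
  factorial_tail(n=7, a=8)
    factorial_tail(n=6, a=56)
      factorial_tail(n=5, a=336)
        factorial_tail(n=4, a=1680)
          factorial_tail(n=3, a=6720)
            factorial_tail(n=2, a=20160)
              factorial_tail(n=1, a=40320)
              -> return 40320
            -> return 40320
          -> return 40320
        -> return 40320
      -> return 40320
    -> return 40320
  -> return 40320
-> return 40320

Final answer: 40320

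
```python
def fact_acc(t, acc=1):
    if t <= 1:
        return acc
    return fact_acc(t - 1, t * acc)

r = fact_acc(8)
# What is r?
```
Call trace:
fact_acc(t=8, acc=1)
  fact_acc(t=7, acc=8)
    fact_acc(t=6, acc=56)
      fact_acc(t=5, acc=336)
        fact_acc(t=4, acc=1680)
          fact_acc(t=3, acc=6720)
            fact_acc(t=2, acc=20160)
              fact_acc(t=1, acc=40320)
              -> return 40320
            -> return 40320
          -> return 40320
        -> return 40320
      -> return 40320
    -> return 40320
  -> return 40320
-> return 40320

Final answer: 40320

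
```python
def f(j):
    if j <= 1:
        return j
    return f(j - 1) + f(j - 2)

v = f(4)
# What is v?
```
Call trace (a repeated sub-call is expanded the first time; later identical calls just restate its return value):
f(j=4)
  f(j=3)
    f(j=2)
      f(j=1)
      -> return 1
      f(j=0)
      -> return 0
    -> return 1
    f(j=1)
    -> return 1
  -> return 2
  f(j=2) -> return 1  (same call as traced above)
-> return 3

Final answer: 3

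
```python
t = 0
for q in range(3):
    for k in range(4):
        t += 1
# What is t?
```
Trace:
  t=0
  t=1, q=0, k=0
  t=2, q=0, k=1
  t=3, q=0, k=2
  t=4, q=0, k=3
  t=5, q=1, k=0
  t=6, q=1, k=1
  t=7, q=1, k=2
  t=8, q=1, k=3
  t=9, q=2, k=0
  t=10, q=2, k=1
  t=11, q=2, k=2
  t=12, q=2, k=3

Final answer: 12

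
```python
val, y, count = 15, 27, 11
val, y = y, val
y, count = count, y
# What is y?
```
Trace:
  val=15, y=27, count=11
  val=27, y=15, count=11
  val=27, y=11, count=15

Final answer: 11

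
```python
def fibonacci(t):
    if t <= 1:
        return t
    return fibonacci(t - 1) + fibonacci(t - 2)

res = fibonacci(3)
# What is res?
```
Call trace:
fibonacci(t=3)
  fibonacci(t=2)
    fibonacci(t=1)
    -> return 1
    fibonacci(t=0)
    -> return 0
  -> return 1
  fibonacci(t=1)
  -> return 1
-> return 2

Final answer: 2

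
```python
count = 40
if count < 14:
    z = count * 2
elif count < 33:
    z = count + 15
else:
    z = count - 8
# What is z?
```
Trace:
  count=40
  count=40, z=32

Final answer: 32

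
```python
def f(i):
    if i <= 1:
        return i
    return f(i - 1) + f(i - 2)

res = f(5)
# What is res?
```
Call trace (a repeated sub-call is expanded the first time; later identical calls just restate its return value):
f(i=5)
  f(i=4)
    f(i=3)
      f(i=2)
        f(i=1)
        -> return 1
        f(i=0)
        -> return 0
      -> return 1
      f(i=1)
      -> return 1
    -> return 2
    f(i=2) -> return 1  (same call as traced above)
  -> return 3
  f(i=3) -> return 2  (same call as traced above)
-> return 5

Final answer: 5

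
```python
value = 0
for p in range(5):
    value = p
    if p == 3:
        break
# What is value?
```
Trace:
  value=0
  value=0, p=0
  value=1, p=1
  value=2, p=2
  value=3, p=3

Final answer: 3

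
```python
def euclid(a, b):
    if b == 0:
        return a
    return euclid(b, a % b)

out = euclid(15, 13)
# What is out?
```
Call trace:
euclid(a=15, b=13)
  euclid(a=13, b=2)
    euclid(a=2, b=1)
      euclid(a=1, b=0)
      -> return 1
    -> return 1
  -> return 1
-> return 1

Final answer: 1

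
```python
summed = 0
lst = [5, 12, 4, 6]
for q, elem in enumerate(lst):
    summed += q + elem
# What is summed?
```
Trace:
  summed=0
  summed=5, q=0, elem=5
  summed=18, q=1, elem=12
  summed=24, q=2, elem=4
  summed=33, q=3, elem=6

Final answer: 33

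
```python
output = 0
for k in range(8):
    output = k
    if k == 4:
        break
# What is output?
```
Trace:
  output=0
  output=0, k=0
  output=1, k=1
  output=2, k=2
  output=3, k=3
  output=4, k=4

Final answer: 4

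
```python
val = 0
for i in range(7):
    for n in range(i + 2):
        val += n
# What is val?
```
Trace:
  val=0
  val=0, i=0, n=0
  val=1, i=0, n=1
  val=1, i=1, n=0
  val=2, i=1, n=1
  val=4, i=1, n=2
  val=4, i=2, n=0
  val=5, i=2, n=1
  val=7, i=2, n=2
  val=10, i=2, n=3
  val=10, i=3, n=0
  val=11, i=3, n=1
  val=13, i=3, n=2
  val=16, i=3, n=3
  val=20, i=3, n=4
  val=20, i=4, n=0
  val=21, i=4, n=1
  val=23, i=4, n=2
  val=26, i=4, n=3
  val=30, i=4, n=4
  val=35, i=4, n=5
  val=35, i=5, n=0
  val=36, i=5, n=1
  val=38, i=5, n=2
  val=41, i=5, n=3
  val=45, i=5, n=4
  val=50, i=5, n=5
  val=56, i=5, n=6
  val=56, i=6, n=0
  val=57, i=6, n=1
  val=59, i=6, n=2
  val=62, i=6, n=3
  val=66, i=6, n=4
  val=71, i=6, n=5
  val=77, i=6, n=6
  val=84, i=6, n=7

Final answer: 84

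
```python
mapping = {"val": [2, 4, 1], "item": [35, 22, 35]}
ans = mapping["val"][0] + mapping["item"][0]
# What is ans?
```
Trace:
  mapping={'val': [2, 4, 1], 'item': [35, 22, 35]}
  mapping={'val': [2, 4, 1], 'item': [35, 22, 35]}, ans=37

Final answer: 37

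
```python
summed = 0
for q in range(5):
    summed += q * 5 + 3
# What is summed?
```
Trace:
  summed=0
  summed=3, q=0
  summed=11, q=1
  summed=24, q=2
  summed=42, q=3
  summed=65, q=4

Final answer: 65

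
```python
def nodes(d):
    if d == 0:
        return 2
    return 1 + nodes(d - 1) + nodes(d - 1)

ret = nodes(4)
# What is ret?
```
Call trace (a repeated sub-call is expanded the first time; later identical calls just restate its return value):
nodes(d=4)
  nodes(d=3)
    nodes(d=2)
      nodes(d=1)
        nodes(d=0)
        -> return 2
        nodes(d=0)
        -> return 2
      -> return 5
      nodes(d=1) -> return 5  (same call as traced above)
    -> return 11
    nodes(d=2) -> return 11  (same call as traced above)
  -> return 23
  nodes(d=3) -> return 23  (same call as traced above)
-> return 47

Final answer: 47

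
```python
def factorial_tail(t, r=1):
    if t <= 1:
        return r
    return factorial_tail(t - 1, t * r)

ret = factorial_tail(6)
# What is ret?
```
Call trace:
factorial_tail(t=6, r=1)
  factorial_tail(t=5, r=6)
    factorial_tail(t=4, r=30)
      factorial_tail(t=3, r=120)
        factorial_tail(t=2, r=360)
          factorial_tail(t=1, r=720)
          -> return 720
        -> return 720
      -> return 720
    -> return 720
  -> return 720
-> return 720

Final answer: 720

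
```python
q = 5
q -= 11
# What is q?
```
Trace:
  q=5
  q=-6

Final answer: -6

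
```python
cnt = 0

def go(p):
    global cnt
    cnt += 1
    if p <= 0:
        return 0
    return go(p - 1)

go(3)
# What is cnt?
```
Call trace:
go(p=3)
  go(p=2)
    go(p=1)
      go(p=0)
      -> return 0
    -> return 0
  -> return 0
-> return 0

cnt is incremented once per call. go is entered once for each p = 3, 2, 1, 0 (the p <= 0 call returns without recursing), i.e. 3 + 1 calls.
cnt = 4

Final answer: 4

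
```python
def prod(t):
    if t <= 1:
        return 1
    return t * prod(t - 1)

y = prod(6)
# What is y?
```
Call trace:
prod(t=6)
  prod(t=5)
    prod(t=4)
      prod(t=3)
        prod(t=2)
          prod(t=1)
          -> return 1
        -> return 2
      -> return 6
    -> return 24
  -> return 120
-> return 720

Final answer: 720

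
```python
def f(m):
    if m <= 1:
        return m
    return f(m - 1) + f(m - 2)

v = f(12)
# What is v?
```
Call trace (a repeated sub-call is expanded the first time; later identical calls just restate its return value):
f(m=12)
  f(m=11)
    f(m=10)
      f(m=9)
        f(m=8)
          f(m=7)
            f(m=6)
              f(m=5)
                f(m=4)
                  f(m=3)
                    f(m=2)
                      f(m=1)
                      -> return 1
                      f(m=0)
                      -> return 0
                    -> return 1
                    f(m=1)
                    -> return 1
                  -> return 2
                  f(m=2) -> return 1  (same call as traced above)
                -> return 3
                f(m=3) -> return 2  (same call as traced above)
              -> return 5
              f(m=4) -> return 3  (same call as traced above)
            -> return 8
            f(m=5) -> return 5  (same call as traced above)
          -> return 13
          f(m=6) -> return 8  (same call as traced above)
        -> return 21
        f(m=7) -> return 13  (same call as traced above)
      -> return 34
      f(m=8) -> return 21  (same call as traced above)
    -> return 55
    f(m=9) -> return 34  (same call as traced above)
  -> return 89
  f(m=10) -> return 55  (same call as traced above)
-> return 144

Final answer: 144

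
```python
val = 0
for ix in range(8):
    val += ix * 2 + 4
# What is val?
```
Trace:
  val=0
  val=4, ix=0
  val=10, ix=1
  val=18, ix=2
  val=28, ix=3
  val=40, ix=4
  val=54, ix=5
  val=70, ix=6
  val=88, ix=7

Final answer: 88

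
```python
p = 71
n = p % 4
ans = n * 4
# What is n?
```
Trace:
  p=71
  p=71, n=3
  p=71, n=3, ans=12

Final answer: 3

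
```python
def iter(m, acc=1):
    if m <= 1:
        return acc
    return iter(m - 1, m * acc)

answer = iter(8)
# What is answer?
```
Call trace:
iter(m=8, acc=1)
  iter(m=7, acc=8)
    iter(m=6, acc=56)
      iter(m=5, acc=336)
        iter(m=4, acc=1680)
          iter(m=3, acc=6720)
            iter(m=2, acc=20160)
              iter(m=1, acc=40320)
              -> return 40320
            -> return 40320
          -> return 40320
        -> return 40320
      -> return 40320
    -> return 40320
  -> return 40320
-> return 40320

Final answer: 40320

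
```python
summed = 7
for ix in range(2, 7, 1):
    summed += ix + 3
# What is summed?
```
Trace:
  summed=7
  summed=12, ix=2
  summed=18, ix=3
  summed=25, ix=4
  summed=33, ix=5
  summed=42, ix=6

Final answer: 42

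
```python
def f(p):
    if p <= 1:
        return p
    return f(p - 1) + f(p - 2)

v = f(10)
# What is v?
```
Call trace (a repeated sub-call is expanded the first time; later identical calls just restate its return value):
f(p=10)
  f(p=9)
    f(p=8)
      f(p=7)
        f(p=6)
          f(p=5)
            f(p=4)
              f(p=3)
                f(p=2)
                  f(p=1)
                  -> return 1
                  f(p=0)
                  -> return 0
                -> return 1
                f(p=1)
                -> return 1
              -> return 2
              f(p=2) -> return 1  (same call as traced above)
            -> return 3
            f(p=3) -> return 2  (same call as traced above)
          -> return 5
          f(p=4) -> return 3  (same call as traced above)
        -> return 8
        f(p=5) -> return 5  (same call as traced above)
      -> return 13
      f(p=6) -> return 8  (same call as traced above)
    -> return 21
    f(p=7) -> return 13  (same call as traced above)
  -> return 34
  f(p=8) -> return 21  (same call as traced above)
-> return 55

Final answer: 55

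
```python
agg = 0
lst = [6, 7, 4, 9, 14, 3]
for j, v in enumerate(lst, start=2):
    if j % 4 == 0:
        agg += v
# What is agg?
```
Trace:
  agg=0
  agg=0, j=2, v=6
  agg=0, j=3, v=7
  agg=4, j=4, v=4
  agg=4, j=5, v=9
  agg=4, j=6, v=14
  agg=4, j=7, v=3

Final answer: 4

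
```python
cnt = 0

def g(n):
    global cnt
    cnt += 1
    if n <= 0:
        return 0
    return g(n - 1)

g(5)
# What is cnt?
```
Call trace:
g(n=5)
  g(n=4)
    g(n=3)
      g(n=2)
        g(n=1)
          g(n=0)
          -> return 0
        -> return 0
      -> return 0
    -> return 0
  -> return 0
-> return 0

cnt is incremented once per call. g is entered once for each n = 5, 4, 3, 2, 1, 0 (the n <= 0 call returns without recursing), i.e. 5 + 1 calls.
cnt = 6

Final answer: 6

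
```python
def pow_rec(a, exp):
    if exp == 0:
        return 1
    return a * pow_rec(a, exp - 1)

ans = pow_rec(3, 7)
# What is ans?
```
Call trace:
pow_rec(a=3, exp=7)
  pow_rec(a=3, exp=6)
    pow_rec(a=3, exp=5)
      pow_rec(a=3, exp=4)
        pow_rec(a=3, exp=3)
          pow_rec(a=3, exp=2)
            pow_rec(a=3, exp=1)
              pow_rec(a=3, exp=0)
              -> return 1
            -> return 3
          -> return 9
        -> return 27
      -> return 81
    -> return 243
  -> return 729
-> return 2187

Final answer: 2187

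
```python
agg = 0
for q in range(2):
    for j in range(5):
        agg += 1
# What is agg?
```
Trace:
  agg=0
  agg=1, q=0, j=0
  agg=2, q=0, j=1
  agg=3, q=0, j=2
  agg=4, q=0, j=3
  agg=5, q=0, j=4
  agg=6, q=1, j=0
  agg=7, q=1, j=1
  agg=8, q=1, j=2
  agg=9, q=1, j=3
  agg=10, q=1, j=4

Final answer: 10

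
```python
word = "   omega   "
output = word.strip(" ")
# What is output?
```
Trace:
  word='   omega   '
  word='   omega   ', output='omega'

Final answer: 'omega'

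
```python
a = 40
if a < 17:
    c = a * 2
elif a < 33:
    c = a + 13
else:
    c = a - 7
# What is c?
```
Trace:
  a=40
  a=40, c=33

Final answer: 33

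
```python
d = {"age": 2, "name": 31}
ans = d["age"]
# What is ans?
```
Trace:
  d={'age': 2, 'name': 31}
  d={'age': 2, 'name': 31}, ans=2

Final answer: 2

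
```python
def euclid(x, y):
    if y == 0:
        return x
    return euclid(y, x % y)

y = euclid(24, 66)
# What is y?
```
Call trace:
euclid(x=24, y=66)
  euclid(x=66, y=24)
    euclid(x=24, y=18)
      euclid(x=18, y=6)
        euclid(x=6, y=0)
        -> return 6
      -> return 6
    -> return 6
  -> return 6
-> return 6

Final answer: 6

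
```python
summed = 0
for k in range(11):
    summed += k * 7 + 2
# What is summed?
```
Trace:
  summed=0
  summed=2, k=0
  summed=11, k=1
  summed=27, k=2
  summed=50, k=3
  summed=80, k=4
  summed=117, k=5
  summed=161, k=6
  summed=212, k=7
  summed=270, k=8
  summed=335, k=9
  summed=407, k=10

Final answer: 407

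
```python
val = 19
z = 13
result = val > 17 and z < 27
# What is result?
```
Trace:
  val=19
  val=19, z=13
  val=19, z=13, result=True

Final answer: True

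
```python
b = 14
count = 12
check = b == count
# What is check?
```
Trace:
  b=14
  b=14, count=12
  b=14, count=12, check=False

Final answer: False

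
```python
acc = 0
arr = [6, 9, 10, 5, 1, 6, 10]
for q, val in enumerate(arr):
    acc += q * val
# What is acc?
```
Trace:
  acc=0
  acc=0, q=0, val=6
  acc=9, q=1, val=9
  acc=29, q=2, val=10
  acc=44, q=3, val=5
  acc=48, q=4, val=1
  acc=78, q=5, val=6
  acc=138, q=6, val=10

Final answer: 138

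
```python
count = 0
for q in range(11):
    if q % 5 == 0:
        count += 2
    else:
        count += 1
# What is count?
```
Trace:
  count=0
  count=2, q=0
  count=3, q=1
  count=4, q=2
  count=5, q=3
  count=6, q=4
  count=8, q=5
  count=9, q=6
  count=10, q=7
  count=11, q=8
  count=12, q=9
  count=14, q=10

Final answer: 14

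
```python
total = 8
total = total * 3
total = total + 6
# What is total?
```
Trace:
  total=8
  total=24
  total=30

Final answer: 30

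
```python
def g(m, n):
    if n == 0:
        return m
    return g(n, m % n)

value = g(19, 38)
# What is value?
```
Call trace:
g(m=19, n=38)
  g(m=38, n=19)
    g(m=19, n=0)
    -> return 19
  -> return 19
-> return 19

Final answer: 19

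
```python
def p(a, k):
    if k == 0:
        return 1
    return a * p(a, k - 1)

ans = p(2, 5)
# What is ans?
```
Call trace:
p(a=2, k=5)
  p(a=2, k=4)
    p(a=2, k=3)
      p(a=2, k=2)
        p(a=2, k=1)
          p(a=2, k=0)
          -> return 1
        -> return 2
      -> return 4
    -> return 8
  -> return 16
-> return 32

Final answer: 32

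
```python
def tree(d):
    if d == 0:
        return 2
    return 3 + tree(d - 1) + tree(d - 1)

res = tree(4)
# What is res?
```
Call trace (a repeated sub-call is expanded the first time; later identical calls just restate its return value):
tree(d=4)
  tree(d=3)
    tree(d=2)
      tree(d=1)
        tree(d=0)
        -> return 2
        tree(d=0)
        -> return 2
      -> return 7
      tree(d=1) -> return 7  (same call as traced above)
    -> return 17
    tree(d=2) -> return 17  (same call as traced above)
  -> return 37
  tree(d=3) -> return 37  (same call as traced above)
-> return 77

Final answer: 77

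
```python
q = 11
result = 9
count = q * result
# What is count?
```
Trace:
  q=11
  q=11, result=9
  q=11, result=9, count=99

Final answer: 99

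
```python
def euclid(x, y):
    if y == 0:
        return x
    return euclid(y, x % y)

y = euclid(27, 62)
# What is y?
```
Call trace:
euclid(x=27, y=62)
  euclid(x=62, y=27)
    euclid(x=27, y=8)
      euclid(x=8, y=3)
        euclid(x=3, y=2)
          euclid(x=2, y=1)
            euclid(x=1, y=0)
            -> return 1
          -> return 1
        -> return 1
      -> return 1
    -> return 1
  -> return 1
-> return 1

Final answer: 1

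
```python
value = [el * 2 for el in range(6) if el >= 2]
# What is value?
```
Trace:
  el=0
  el=1
  el=2
  el=3
  el=4
  el=5
  value=[4, 6, 8, 10]

Final answer: [4, 6, 8, 10]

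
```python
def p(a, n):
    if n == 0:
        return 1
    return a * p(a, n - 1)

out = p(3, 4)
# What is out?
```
Call trace:
p(a=3, n=4)
  p(a=3, n=3)
    p(a=3, n=2)
      p(a=3, n=1)
        p(a=3, n=0)
        -> return 1
      -> return 3
    -> return 9
  -> return 27
-> return 81

Final answer: 81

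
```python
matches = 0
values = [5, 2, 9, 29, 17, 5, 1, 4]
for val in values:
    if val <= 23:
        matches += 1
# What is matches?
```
Trace:
  matches=0
  matches=1, val=5
  matches=2, val=2
  matches=3, val=9
  matches=3, val=29
  matches=4, val=17
  matches=5, val=5
  matches=6, val=1
  matches=7, val=4

Final answer: 7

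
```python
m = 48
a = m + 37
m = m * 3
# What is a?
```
Trace:
  m=48
  m=48, a=85
  m=144, a=85

Final answer: 85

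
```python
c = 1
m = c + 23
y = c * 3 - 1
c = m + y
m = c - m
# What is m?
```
Trace:
  c=1
  c=1, m=24
  c=1, m=24, y=2
  c=26, m=24, y=2
  c=26, m=2, y=2

Final answer: 2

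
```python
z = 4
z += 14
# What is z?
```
Trace:
  z=4
  z=18

Final answer: 18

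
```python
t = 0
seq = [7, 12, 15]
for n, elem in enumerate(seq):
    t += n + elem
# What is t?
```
Trace:
  t=0
  t=7, n=0, elem=7
  t=20, n=1, elem=12
  t=37, n=2, elem=15

Final answer: 37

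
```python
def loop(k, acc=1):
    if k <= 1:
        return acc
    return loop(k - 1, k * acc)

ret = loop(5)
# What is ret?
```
Call trace:
loop(k=5, acc=1)
  loop(k=4, acc=5)
    loop(k=3, acc=20)
      loop(k=2, acc=60)
        loop(k=1, acc=120)
        -> return 120
      -> return 120
    -> return 120
  -> return 120
-> return 120

Final answer: 120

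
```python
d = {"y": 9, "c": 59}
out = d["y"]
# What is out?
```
Trace:
  d={'y': 9, 'c': 59}
  d={'y': 9, 'c': 59}, out=9

Final answer: 9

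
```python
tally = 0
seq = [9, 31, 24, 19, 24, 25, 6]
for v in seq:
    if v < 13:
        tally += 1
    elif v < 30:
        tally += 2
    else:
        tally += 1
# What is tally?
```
Trace:
  tally=0
  tally=1, v=9
  tally=2, v=31
  tally=4, v=24
  tally=6, v=19
  tally=8, v=24
  tally=10, v=25
  tally=11, v=6

Final answer: 11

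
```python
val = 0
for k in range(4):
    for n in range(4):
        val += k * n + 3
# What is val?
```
Trace:
  val=0
  val=3, k=0, n=0
  val=6, k=0, n=1
  val=9, k=0, n=2
  val=12, k=0, n=3
  val=15, k=1, n=0
  val=19, k=1, n=1
  val=24, k=1, n=2
  val=30, k=1, n=3
  val=33, k=2, n=0
  val=38, k=2, n=1
  val=45, k=2, n=2
  val=54, k=2, n=3
  val=57, k=3, n=0
  val=63, k=3, n=1
  val=72, k=3, n=2
  val=84, k=3, n=3

Final answer: 84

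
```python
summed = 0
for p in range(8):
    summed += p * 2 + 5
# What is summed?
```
Trace:
  summed=0
  summed=5, p=0
  summed=12, p=1
  summed=21, p=2
  summed=32, p=3
  summed=45, p=4
  summed=60, p=5
  summed=77, p=6
  summed=96, p=7

Final answer: 96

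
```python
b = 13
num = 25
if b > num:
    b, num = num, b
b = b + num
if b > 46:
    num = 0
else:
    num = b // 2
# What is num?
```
Trace:
  b=13
  b=13, num=25
  b=13, num=25
  b=38, num=25
  b=38, num=19

Final answer: 19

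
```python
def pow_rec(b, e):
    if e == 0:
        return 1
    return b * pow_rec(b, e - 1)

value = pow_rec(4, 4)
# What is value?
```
Call trace:
pow_rec(b=4, e=4)
  pow_rec(b=4, e=3)
    pow_rec(b=4, e=2)
      pow_rec(b=4, e=1)
        pow_rec(b=4, e=0)
        -> return 1
      -> return 4
    -> return 16
  -> return 64
-> return 256

Final answer: 256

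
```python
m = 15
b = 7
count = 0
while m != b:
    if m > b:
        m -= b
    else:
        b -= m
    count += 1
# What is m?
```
Trace:
  m=15
  m=15, b=7
  m=15, b=7, count=0
  m=8, b=7, count=1
  m=1, b=7, count=2
  m=1, b=6, count=3
  m=1, b=5, count=4
  m=1, b=4, count=5
  m=1, b=3, count=6
  m=1, b=2, count=7
  m=1, b=1, count=8

Final answer: 1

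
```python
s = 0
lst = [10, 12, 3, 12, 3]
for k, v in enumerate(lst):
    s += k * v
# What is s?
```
Trace:
  s=0
  s=0, k=0, v=10
  s=12, k=1, v=12
  s=18, k=2, v=3
  s=54, k=3, v=12
  s=66, k=4, v=3

Final answer: 66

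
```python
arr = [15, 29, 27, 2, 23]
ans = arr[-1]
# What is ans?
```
Trace:
  arr=[15, 29, 27, 2, 23]
  arr=[15, 29, 27, 2, 23], ans=23

Final answer: 23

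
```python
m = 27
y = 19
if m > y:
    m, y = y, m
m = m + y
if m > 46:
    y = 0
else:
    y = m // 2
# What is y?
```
Trace:
  m=27
  m=27, y=19
  m=19, y=27
  m=46, y=27
  m=46, y=23

Final answer: 23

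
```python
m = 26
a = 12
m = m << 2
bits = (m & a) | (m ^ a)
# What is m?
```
Trace:
  m=26
  m=26, a=12
  m=104, a=12
  m=104, a=12, bits=108

Final answer: 104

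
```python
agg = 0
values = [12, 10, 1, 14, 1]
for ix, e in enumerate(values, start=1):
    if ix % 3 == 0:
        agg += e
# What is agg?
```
Trace:
  agg=0
  agg=0, ix=1, e=12
  agg=0, ix=2, e=10
  agg=1, ix=3, e=1
  agg=1, ix=4, e=14
  agg=1, ix=5, e=1

Final answer: 1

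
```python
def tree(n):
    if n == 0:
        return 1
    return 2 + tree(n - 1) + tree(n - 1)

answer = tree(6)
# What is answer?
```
Call trace (a repeated sub-call is expanded the first time; later identical calls just restate its return value):
tree(n=6)
  tree(n=5)
    tree(n=4)
      tree(n=3)
        tree(n=2)
          tree(n=1)
            tree(n=0)
            -> return 1
            tree(n=0)
            -> return 1
          -> return 4
          tree(n=1) -> return 4  (same call as traced above)
        -> return 10
        tree(n=2) -> return 10  (same call as traced above)
      -> return 22
      tree(n=3) -> return 22  (same call as traced above)
    -> return 46
    tree(n=4) -> return 46  (same call as traced above)
  -> return 94
  tree(n=5) -> return 94  (same call as traced above)
-> return 190

Final answer: 190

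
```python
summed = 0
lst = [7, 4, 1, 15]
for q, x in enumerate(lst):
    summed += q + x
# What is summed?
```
Trace:
  summed=0
  summed=7, q=0, x=7
  summed=12, q=1, x=4
  summed=15, q=2, x=1
  summed=33, q=3, x=15

Final answer: 33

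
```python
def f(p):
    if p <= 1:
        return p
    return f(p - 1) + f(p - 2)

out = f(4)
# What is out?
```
Call trace (a repeated sub-call is expanded the first time; later identical calls just restate its return value):
f(p=4)
  f(p=3)
    f(p=2)
      f(p=1)
      -> return 1
      f(p=0)
      -> return 0
    -> return 1
    f(p=1)
    -> return 1
  -> return 2
  f(p=2) -> return 1  (same call as traced above)
-> return 3

Final answer: 3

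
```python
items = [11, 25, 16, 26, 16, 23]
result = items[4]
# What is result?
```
Trace:
  items=[11, 25, 16, 26, 16, 23]
  items=[11, 25, 16, 26, 16, 23], result=16

Final answer: 16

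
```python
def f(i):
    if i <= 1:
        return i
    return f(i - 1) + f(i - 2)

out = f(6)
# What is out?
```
Call trace (a repeated sub-call is expanded the first time; later identical calls just restate its return value):
f(i=6)
  f(i=5)
    f(i=4)
      f(i=3)
        f(i=2)
          f(i=1)
          -> return 1
          f(i=0)
          -> return 0
        -> return 1
        f(i=1)
        -> return 1
      -> return 2
      f(i=2) -> return 1  (same call as traced above)
    -> return 3
    f(i=3) -> return 2  (same call as traced above)
  -> return 5
  f(i=4) -> return 3  (same call as traced above)
-> return 8

Final answer: 8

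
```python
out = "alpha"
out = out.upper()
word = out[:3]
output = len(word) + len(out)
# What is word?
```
Trace:
  out='alpha'
  out='ALPHA'
  out='ALPHA', word='ALP'
  out='ALPHA', word='ALP', output=8

Final answer: 'ALP'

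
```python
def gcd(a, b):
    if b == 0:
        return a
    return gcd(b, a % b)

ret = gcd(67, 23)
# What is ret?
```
Call trace:
gcd(a=67, b=23)
  gcd(a=23, b=21)
    gcd(a=21, b=2)
      gcd(a=2, b=1)
        gcd(a=1, b=0)
        -> return 1
      -> return 1
    -> return 1
  -> return 1
-> return 1

Final answer: 1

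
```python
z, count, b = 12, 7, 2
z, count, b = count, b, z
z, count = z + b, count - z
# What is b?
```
Trace:
  z=12, count=7, b=2
  z=7, count=2, b=12
  z=19, count=-5, b=12

Final answer: 12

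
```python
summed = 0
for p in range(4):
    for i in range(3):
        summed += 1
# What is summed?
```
Trace:
  summed=0
  summed=1, p=0, i=0
  summed=2, p=0, i=1
  summed=3, p=0, i=2
  summed=4, p=1, i=0
  summed=5, p=1, i=1
  summed=6, p=1, i=2
  summed=7, p=2, i=0
  summed=8, p=2, i=1
  summed=9, p=2, i=2
  summed=10, p=3, i=0
  summed=11, p=3, i=1
  summed=12, p=3, i=2

Final answer: 12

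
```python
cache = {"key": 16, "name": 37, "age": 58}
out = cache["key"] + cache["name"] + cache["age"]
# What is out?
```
Trace:
  cache={'key': 16, 'name': 37, 'age': 58}
  cache={'key': 16, 'name': 37, 'age': 58}, out=111

Final answer: 111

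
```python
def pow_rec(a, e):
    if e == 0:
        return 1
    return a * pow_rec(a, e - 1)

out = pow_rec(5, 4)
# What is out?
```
Call trace:
pow_rec(a=5, e=4)
  pow_rec(a=5, e=3)
    pow_rec(a=5, e=2)
      pow_rec(a=5, e=1)
        pow_rec(a=5, e=0)
        -> return 1
      -> return 5
    -> return 25
  -> return 125
-> return 625

Final answer: 625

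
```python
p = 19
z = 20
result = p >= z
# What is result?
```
Trace:
  p=19
  p=19, z=20
  p=19, z=20, result=False

Final answer: False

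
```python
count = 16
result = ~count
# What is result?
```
Trace:
  count=16
  count=16, result=-17

Final answer: -17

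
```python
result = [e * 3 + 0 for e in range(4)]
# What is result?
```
Trace:
  e=0
  e=1
  e=2
  e=3
  result=[0, 3, 6, 9]

Final answer: [0, 3, 6, 9]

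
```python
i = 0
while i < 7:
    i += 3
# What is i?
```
Trace:
  i=0
  i=3
  i=6
  i=9

Final answer: 9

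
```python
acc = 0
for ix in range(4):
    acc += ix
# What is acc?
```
Trace:
  acc=0
  acc=0, ix=0
  acc=1, ix=1
  acc=3, ix=2
  acc=6, ix=3

Final answer: 6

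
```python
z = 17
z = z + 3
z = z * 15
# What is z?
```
Trace:
  z=17
  z=20
  z=300

Final answer: 300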